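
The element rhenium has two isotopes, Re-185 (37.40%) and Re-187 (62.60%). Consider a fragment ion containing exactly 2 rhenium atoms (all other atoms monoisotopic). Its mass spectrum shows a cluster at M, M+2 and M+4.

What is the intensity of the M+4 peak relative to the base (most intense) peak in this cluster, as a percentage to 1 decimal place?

(0.3740 + 0.6260)^2 gives M 0.1399, M+2 0.4682, M+4 0.3919; the largest is M+2.
P(M+2) = C(2,1) × 0.3740^1 × 0.6260^1 = 2 × 0.3740 × 0.6260 = 0.468248 (base)
P(M+4) = C(2,2) × 0.3740^0 × 0.6260^2 = 1 × 1.0000 × 0.391876 = 0.391876
Relative intensity = 0.391876 / 0.468248 × 100 = 83.7

83.7%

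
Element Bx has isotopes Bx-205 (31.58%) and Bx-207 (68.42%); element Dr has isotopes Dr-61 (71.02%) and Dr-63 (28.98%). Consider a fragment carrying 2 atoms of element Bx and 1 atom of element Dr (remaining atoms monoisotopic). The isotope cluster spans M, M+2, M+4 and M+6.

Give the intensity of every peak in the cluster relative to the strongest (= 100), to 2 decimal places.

15.47 : 73.37 : 100.00 : 29.64

Element Bx pattern (n=2): 0.09972964 : 0.43214072 : 0.46812964
Element Dr pattern (n=1): 0.7102 : 0.2898
Convolve the two distributions (both contribute in 2-u steps):
  M: 0.09972964×0.7102 = 0.070828
  M+2: 0.09972964×0.2898 + 0.43214072×0.7102 = 0.335808
  M+4: 0.43214072×0.2898 + 0.46812964×0.7102 = 0.457700
  M+6: 0.46812964×0.2898 = 0.135664
Scale to base peak (0.457700) = 100: 15.47 : 73.37 : 100.00 : 29.64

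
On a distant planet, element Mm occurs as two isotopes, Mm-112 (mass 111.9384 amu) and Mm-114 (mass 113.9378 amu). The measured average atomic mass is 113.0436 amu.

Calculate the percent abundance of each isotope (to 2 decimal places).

Writing the weighted mean with unknown fraction x of Mm-112:
111.9384·x + 113.9378·(1 − x) = 113.0436
(111.9384 − 113.9378)·x = 113.0436 − 113.9378
x = -0.8942 / -1.9994 = 0.44723 → 44.72% Mm-112, 55.28% Mm-114.

Mm-112: 44.72%, Mm-114: 55.28%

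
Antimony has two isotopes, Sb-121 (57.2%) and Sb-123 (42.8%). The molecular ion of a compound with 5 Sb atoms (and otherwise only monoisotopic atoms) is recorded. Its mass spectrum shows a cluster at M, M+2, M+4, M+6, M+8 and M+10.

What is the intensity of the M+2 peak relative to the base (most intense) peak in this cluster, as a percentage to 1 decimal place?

66.8%

Binomial terms of (0.572 + 0.428)^5: M 0.0612, M+2 0.2291, M+4 0.3428, M+6 0.2565, M+8 0.0960, M+10 0.0144 → M+4 is the base peak.
P(M+4) = C(5,2) × 0.572^3 × 0.428^2 = 10 × 0.18714925 × 0.183184 = 0.342827 (base)
P(M+2) = C(5,1) × 0.572^4 × 0.428^1 = 5 × 0.10704937 × 0.4280 = 0.229086
Relative intensity = 0.229086 / 0.342827 × 100 = 66.8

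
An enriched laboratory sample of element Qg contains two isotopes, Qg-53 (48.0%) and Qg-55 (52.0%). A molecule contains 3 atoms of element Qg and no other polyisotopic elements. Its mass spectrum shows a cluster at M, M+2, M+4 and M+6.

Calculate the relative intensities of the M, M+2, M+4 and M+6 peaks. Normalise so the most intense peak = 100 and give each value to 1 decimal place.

Expanding (0.480 + 0.520)^3:
P(M) = 0.480^3 = 0.110592
P(M+2) = 3 × 0.480^2 × 0.520^1 = 0.359424
P(M+4) = 3 × 0.480^1 × 0.520^2 = 0.389376
P(M+6) = 0.520^3 = 0.140608
The M+4 peak is largest (0.389376); scaling to 100 gives 28.4 : 92.3 : 100.0 : 36.1.

28.4 : 92.3 : 100.0 : 36.1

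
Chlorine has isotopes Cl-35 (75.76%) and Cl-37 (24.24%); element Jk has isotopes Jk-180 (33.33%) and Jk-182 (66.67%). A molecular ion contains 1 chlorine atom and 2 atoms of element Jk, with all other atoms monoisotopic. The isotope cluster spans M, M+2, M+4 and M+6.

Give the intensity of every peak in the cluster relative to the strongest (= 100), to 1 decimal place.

Chlorine pattern (n=1): 0.7576 : 0.2424
Element Jk pattern (n=2): 0.11108889 : 0.44442222 : 0.44448889
Convolve the two distributions (both contribute in 2-u steps):
  M: 0.7576×0.11108889 = 0.084161
  M+2: 0.7576×0.44442222 + 0.2424×0.11108889 = 0.363622
  M+4: 0.7576×0.44448889 + 0.2424×0.44442222 = 0.444473
  M+6: 0.2424×0.44448889 = 0.107744
Scale to base peak (0.444473) = 100: 18.9 : 81.8 : 100.0 : 24.2

18.9 : 81.8 : 100.0 : 24.2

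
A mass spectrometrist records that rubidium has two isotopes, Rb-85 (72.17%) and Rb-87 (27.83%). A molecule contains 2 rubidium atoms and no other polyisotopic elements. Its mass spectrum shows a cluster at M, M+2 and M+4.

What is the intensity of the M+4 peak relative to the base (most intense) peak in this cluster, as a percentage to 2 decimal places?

14.87%

Term probabilities: M 0.5209, M+2 0.4017, M+4 0.0775. Base peak = M.
P(M) = C(2,0) × 0.7217^2 × 0.2783^0 = 1 × 0.52085089 × 1.0000 = 0.520851 (base)
P(M+4) = C(2,2) × 0.7217^0 × 0.2783^2 = 1 × 1.0000 × 0.07745089 = 0.077451
Relative intensity = 0.077451 / 0.520851 × 100 = 14.87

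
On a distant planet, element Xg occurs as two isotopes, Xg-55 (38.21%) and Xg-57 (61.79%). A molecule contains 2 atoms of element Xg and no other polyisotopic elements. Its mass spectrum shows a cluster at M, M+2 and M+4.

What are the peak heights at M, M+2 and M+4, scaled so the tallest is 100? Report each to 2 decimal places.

30.92 : 100.00 : 80.86

Expanding (0.3821 + 0.6179)^2:
P(M) = 0.3821^2 = 0.146000
P(M+2) = 2 × 0.3821^1 × 0.6179^1 = 0.472199
P(M+4) = 0.6179^2 = 0.381800
The M+2 peak is largest (0.472199); scaling to 100 gives 30.92 : 100.00 : 80.86.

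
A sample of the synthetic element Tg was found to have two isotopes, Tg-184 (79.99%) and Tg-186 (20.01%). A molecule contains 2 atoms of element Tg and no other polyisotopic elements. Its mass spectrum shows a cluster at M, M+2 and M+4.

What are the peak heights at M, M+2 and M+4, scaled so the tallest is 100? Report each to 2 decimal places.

100.00 : 50.03 : 6.26

Expanding (0.7999 + 0.2001)^2:
P(M) = 0.7999^2 = 0.639840
P(M+2) = 2 × 0.7999^1 × 0.2001^1 = 0.320120
P(M+4) = 0.2001^2 = 0.040040
The M peak is largest (0.639840); scaling to 100 gives 100.00 : 50.03 : 6.26.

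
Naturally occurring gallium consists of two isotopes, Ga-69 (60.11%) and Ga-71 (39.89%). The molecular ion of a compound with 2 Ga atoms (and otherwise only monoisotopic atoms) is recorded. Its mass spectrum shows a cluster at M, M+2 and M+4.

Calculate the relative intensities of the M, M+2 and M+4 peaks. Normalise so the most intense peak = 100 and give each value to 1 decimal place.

Expanding (0.6011 + 0.3989)^2:
P(M) = 0.6011^2 = 0.361321
P(M+2) = 2 × 0.6011^1 × 0.3989^1 = 0.479558
P(M+4) = 0.3989^2 = 0.159121
The M+2 peak is largest (0.479558); scaling to 100 gives 75.3 : 100.0 : 33.2.

75.3 : 100.0 : 33.2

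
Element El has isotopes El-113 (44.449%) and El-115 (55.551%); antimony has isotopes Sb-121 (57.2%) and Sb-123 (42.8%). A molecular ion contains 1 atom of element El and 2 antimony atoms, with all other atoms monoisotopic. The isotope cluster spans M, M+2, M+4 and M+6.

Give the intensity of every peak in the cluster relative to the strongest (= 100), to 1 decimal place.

Element El pattern (n=1): 0.44449 : 0.55551
Antimony pattern (n=2): 0.327184 : 0.489632 : 0.183184
Convolve the two distributions (both contribute in 2-u steps):
  M: 0.44449×0.327184 = 0.145430
  M+2: 0.44449×0.489632 + 0.55551×0.327184 = 0.399391
  M+4: 0.44449×0.183184 + 0.55551×0.489632 = 0.353419
  M+6: 0.55551×0.183184 = 0.101761
Scale to base peak (0.399391) = 100: 36.4 : 100.0 : 88.5 : 25.5

36.4 : 100.0 : 88.5 : 25.5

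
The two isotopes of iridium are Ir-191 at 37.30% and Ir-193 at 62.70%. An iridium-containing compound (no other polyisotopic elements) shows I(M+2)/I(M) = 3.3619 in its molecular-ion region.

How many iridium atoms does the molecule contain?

2

For n independent Ir atoms, I(M+2)/I(M) = n · (abundance Ir-193) / (abundance Ir-191) = n · 0.6270/0.3730.
n = 3.3619 × 0.3730/0.6270 = 2.00 ≈ 2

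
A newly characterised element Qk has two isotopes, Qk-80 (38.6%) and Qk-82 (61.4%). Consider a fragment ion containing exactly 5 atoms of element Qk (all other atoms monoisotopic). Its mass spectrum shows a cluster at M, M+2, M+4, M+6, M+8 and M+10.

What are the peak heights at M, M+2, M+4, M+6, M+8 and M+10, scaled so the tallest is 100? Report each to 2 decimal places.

2.48 : 19.76 : 62.87 : 100.00 : 79.53 : 25.30

Expanding (0.386 + 0.614)^5:
P(M) = 0.386^5 = 0.008569
P(M+2) = 5 × 0.386^4 × 0.614^1 = 0.068153
P(M+4) = 10 × 0.386^3 × 0.614^2 = 0.216820
P(M+6) = 10 × 0.386^2 × 0.614^3 = 0.344889
P(M+8) = 5 × 0.386^1 × 0.614^4 = 0.274303
P(M+10) = 0.614^5 = 0.087265
The M+6 peak is largest (0.344889); scaling to 100 gives 2.48 : 19.76 : 62.87 : 100.00 : 79.53 : 25.30.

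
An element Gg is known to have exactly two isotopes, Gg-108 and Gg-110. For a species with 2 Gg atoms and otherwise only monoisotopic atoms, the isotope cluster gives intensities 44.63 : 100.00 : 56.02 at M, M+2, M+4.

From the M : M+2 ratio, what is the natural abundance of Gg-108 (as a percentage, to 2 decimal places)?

47.16%

If p is the fraction of Gg that is Gg-108, then I(M+2)/I(M) = [C(2,1)·p^1·(1−p)] / p^2 = 2·(1−p)/p = 100.00/44.63 = 2.2406
(1−p)/p = 2.2406/2 = 1.1203  ⇒  p = 1/(1 + 1.1203) = 0.4716
Gg-108: 47.16%, Gg-110: 52.84%.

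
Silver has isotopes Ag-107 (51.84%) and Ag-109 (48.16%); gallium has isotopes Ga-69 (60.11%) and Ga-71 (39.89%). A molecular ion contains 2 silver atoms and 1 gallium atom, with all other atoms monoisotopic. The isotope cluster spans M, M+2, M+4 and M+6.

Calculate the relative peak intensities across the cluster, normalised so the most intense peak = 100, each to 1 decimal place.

39.7 : 100.0 : 83.1 : 22.7

Silver pattern (n=2): 0.26873856 : 0.49932288 : 0.23193856
Gallium pattern (n=1): 0.6011 : 0.3989
Convolve the two distributions (both contribute in 2-u steps):
  M: 0.26873856×0.6011 = 0.161539
  M+2: 0.26873856×0.3989 + 0.49932288×0.6011 = 0.407343
  M+4: 0.49932288×0.3989 + 0.23193856×0.6011 = 0.338598
  M+6: 0.23193856×0.3989 = 0.092520
Scale to base peak (0.407343) = 100: 39.7 : 100.0 : 83.1 : 22.7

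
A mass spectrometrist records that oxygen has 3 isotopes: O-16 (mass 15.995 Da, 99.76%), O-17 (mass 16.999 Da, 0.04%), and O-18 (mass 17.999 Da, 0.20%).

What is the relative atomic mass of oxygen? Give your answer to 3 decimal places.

Ar = Σ fᵢ·mᵢ = 0.9976 × 15.995 + 0.0004 × 16.999 + 0.0020 × 17.999
= 15.9566 + 0.0068 + 0.0360 = 15.9994 Da

15.999 Da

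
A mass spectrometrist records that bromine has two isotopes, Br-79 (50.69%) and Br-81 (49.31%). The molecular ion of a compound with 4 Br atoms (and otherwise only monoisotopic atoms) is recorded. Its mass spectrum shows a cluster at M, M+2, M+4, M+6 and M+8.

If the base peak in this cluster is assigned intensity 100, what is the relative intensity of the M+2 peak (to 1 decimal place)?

68.5

Term probabilities: M 0.0660, M+2 0.2569, M+4 0.3749, M+6 0.2431, M+8 0.0591. Base peak = M+4.
P(M+4) = C(4,2) × 0.5069^2 × 0.4931^2 = 6 × 0.25694761 × 0.24314761 = 0.374857 (base)
P(M+2) = C(4,1) × 0.5069^3 × 0.4931^1 = 4 × 0.13024674 × 0.4931 = 0.256899
Relative intensity = 0.256899 / 0.374857 × 100 = 68.5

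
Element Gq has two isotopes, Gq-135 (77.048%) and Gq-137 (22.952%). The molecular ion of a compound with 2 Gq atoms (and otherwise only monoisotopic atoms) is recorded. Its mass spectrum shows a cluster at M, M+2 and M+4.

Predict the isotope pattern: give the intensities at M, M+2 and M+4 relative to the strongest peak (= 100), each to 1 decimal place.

100.0 : 59.6 : 8.9

Expanding (0.77048 + 0.22952)^2:
P(M) = 0.77048^2 = 0.593639
P(M+2) = 2 × 0.77048^1 × 0.22952^1 = 0.353681
P(M+4) = 0.22952^2 = 0.052679
The M peak is largest (0.593639); scaling to 100 gives 100.0 : 59.6 : 8.9.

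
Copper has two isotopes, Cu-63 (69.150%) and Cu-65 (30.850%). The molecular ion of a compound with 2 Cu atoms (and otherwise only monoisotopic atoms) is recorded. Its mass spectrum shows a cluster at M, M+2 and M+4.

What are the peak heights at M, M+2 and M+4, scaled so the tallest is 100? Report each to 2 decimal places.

Each Cu atom is independently Cu-63 (p = 0.69150) or Cu-65 (q = 0.30850); the cluster is the binomial expansion (p + q)^2.
P(M) = 0.69150^2 = 0.478172
P(M+2) = 2 × 0.69150^1 × 0.30850^1 = 0.426656
P(M+4) = 0.30850^2 = 0.095172
The M peak is largest (0.478172); scaling to 100 gives 100.00 : 89.23 : 19.90.

100.00 : 89.23 : 19.90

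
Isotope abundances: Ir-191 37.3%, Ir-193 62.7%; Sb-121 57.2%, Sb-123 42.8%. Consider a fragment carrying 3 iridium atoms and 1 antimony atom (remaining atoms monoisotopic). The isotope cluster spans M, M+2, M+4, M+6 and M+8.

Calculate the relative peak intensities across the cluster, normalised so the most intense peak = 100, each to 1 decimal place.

8.2 : 47.3 : 100.0 : 90.6 : 29.0

Iridium pattern (n=3): 0.05189512 : 0.26170165 : 0.43991135 : 0.24649188
Antimony pattern (n=1): 0.5720 : 0.4280
Convolve the two distributions (both contribute in 2-u steps):
  M: 0.05189512×0.5720 = 0.029684
  M+2: 0.05189512×0.4280 + 0.26170165×0.5720 = 0.171904
  M+4: 0.26170165×0.4280 + 0.43991135×0.5720 = 0.363638
  M+6: 0.43991135×0.4280 + 0.24649188×0.5720 = 0.329275
  M+8: 0.24649188×0.4280 = 0.105499
Scale to base peak (0.363638) = 100: 8.2 : 47.3 : 100.0 : 90.6 : 29.0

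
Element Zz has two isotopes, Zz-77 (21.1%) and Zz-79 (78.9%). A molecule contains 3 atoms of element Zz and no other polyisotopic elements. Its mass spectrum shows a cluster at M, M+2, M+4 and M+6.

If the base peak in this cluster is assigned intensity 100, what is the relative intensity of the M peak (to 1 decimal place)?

(0.211 + 0.789)^3 gives M 0.0094, M+2 0.1054, M+4 0.3941, M+6 0.4912; the largest is M+6.
P(M+6) = C(3,3) × 0.211^0 × 0.789^3 = 1 × 1.0000 × 0.49116907 = 0.491169 (base)
P(M) = C(3,0) × 0.211^3 × 0.789^0 = 1 × 0.00939393 × 1.0000 = 0.009394
Relative intensity = 0.009394 / 0.491169 × 100 = 1.9

1.9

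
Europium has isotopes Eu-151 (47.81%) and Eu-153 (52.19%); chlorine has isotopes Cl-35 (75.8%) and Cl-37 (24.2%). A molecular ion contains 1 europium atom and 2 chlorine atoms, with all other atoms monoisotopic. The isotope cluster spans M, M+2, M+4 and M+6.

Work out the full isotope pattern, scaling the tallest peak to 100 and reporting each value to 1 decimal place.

57.8 : 100.0 : 46.2 : 6.4

Europium pattern (n=1): 0.4781 : 0.5219
Chlorine pattern (n=2): 0.574564 : 0.366872 : 0.058564
Convolve the two distributions (both contribute in 2-u steps):
  M: 0.4781×0.574564 = 0.274699
  M+2: 0.4781×0.366872 + 0.5219×0.574564 = 0.475266
  M+4: 0.4781×0.058564 + 0.5219×0.366872 = 0.219470
  M+6: 0.5219×0.058564 = 0.030565
Scale to base peak (0.475266) = 100: 57.8 : 100.0 : 46.2 : 6.4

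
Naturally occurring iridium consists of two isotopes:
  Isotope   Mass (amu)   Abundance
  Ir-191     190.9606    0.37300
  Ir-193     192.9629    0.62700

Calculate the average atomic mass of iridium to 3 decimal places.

The abundance-weighted mean is 0.37300 × 190.9606 + 0.62700 × 192.9629
= 71.22830 + 120.98774 = 192.21604 amu

192.216 amu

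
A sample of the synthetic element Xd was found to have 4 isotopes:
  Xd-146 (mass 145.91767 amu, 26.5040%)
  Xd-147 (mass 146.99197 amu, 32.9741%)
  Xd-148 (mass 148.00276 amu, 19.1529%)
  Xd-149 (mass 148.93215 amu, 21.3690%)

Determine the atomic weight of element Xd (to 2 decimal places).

The abundance-weighted mean is 0.265040 × 145.91767 + 0.329741 × 146.99197 + 0.191529 × 148.00276 + 0.213690 × 148.93215
= 38.674019 + 48.469279 + 28.346821 + 31.825311 = 147.315430 amu

147.32 amu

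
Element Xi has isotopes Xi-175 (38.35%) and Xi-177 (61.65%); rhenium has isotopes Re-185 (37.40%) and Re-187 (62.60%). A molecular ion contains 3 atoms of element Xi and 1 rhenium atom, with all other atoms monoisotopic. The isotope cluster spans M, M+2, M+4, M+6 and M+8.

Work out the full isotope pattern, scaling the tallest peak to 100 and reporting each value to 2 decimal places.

5.84 : 37.92 : 92.38 : 100.00 : 40.59

Element Xi pattern (n=3): 0.05640221 : 0.27201013 : 0.43727312 : 0.23431454
Rhenium pattern (n=1): 0.3740 : 0.6260
Convolve the two distributions (both contribute in 2-u steps):
  M: 0.05640221×0.3740 = 0.021094
  M+2: 0.05640221×0.6260 + 0.27201013×0.3740 = 0.137040
  M+4: 0.27201013×0.6260 + 0.43727312×0.3740 = 0.333818
  M+6: 0.43727312×0.6260 + 0.23431454×0.3740 = 0.361367
  M+8: 0.23431454×0.6260 = 0.146681
Scale to base peak (0.361367) = 100: 5.84 : 37.92 : 92.38 : 100.00 : 40.59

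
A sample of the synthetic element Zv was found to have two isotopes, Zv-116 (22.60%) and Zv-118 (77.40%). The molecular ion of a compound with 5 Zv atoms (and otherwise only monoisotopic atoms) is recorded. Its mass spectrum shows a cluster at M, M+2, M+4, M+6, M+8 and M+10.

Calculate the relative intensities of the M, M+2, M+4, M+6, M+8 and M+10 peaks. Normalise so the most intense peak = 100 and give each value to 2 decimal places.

The 5 Zv atoms are independent, so intensities follow the terms of (0.2260 + 0.7740)^5.
P(M) = 0.2260^5 = 0.000590
P(M+2) = 5 × 0.2260^4 × 0.7740^1 = 0.010096
P(M+4) = 10 × 0.2260^3 × 0.7740^2 = 0.069152
P(M+6) = 10 × 0.2260^2 × 0.7740^3 = 0.236832
P(M+8) = 5 × 0.2260^1 × 0.7740^4 = 0.405548
P(M+10) = 0.7740^5 = 0.277782
The M+8 peak is largest (0.405548); scaling to 100 gives 0.15 : 2.49 : 17.05 : 58.40 : 100.00 : 68.50.

0.15 : 2.49 : 17.05 : 58.40 : 100.00 : 68.50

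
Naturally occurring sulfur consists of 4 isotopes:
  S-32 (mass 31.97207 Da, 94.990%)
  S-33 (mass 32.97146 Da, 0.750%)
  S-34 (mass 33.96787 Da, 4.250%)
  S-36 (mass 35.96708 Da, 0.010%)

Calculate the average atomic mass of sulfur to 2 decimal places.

32.06 Da

Weight each isotope mass by its fractional abundance: 0.94990 × 31.97207 + 0.00750 × 32.97146 + 0.04250 × 33.96787 + 0.00010 × 35.96708
= 30.370269 + 0.247286 + 1.443634 + 0.003597 = 32.064786 Da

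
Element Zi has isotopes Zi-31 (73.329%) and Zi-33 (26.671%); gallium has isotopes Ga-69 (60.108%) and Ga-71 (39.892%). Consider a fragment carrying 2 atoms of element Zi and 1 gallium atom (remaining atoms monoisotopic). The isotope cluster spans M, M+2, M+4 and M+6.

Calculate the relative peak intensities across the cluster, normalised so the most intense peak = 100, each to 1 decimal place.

71.9 : 100.0 : 44.2 : 6.3

Element Zi pattern (n=2): 0.53771422 : 0.39115155 : 0.07113422
Gallium pattern (n=1): 0.60108 : 0.39892
Convolve the two distributions (both contribute in 2-u steps):
  M: 0.53771422×0.60108 = 0.323209
  M+2: 0.53771422×0.39892 + 0.39115155×0.60108 = 0.449618
  M+4: 0.39115155×0.39892 + 0.07113422×0.60108 = 0.198796
  M+6: 0.07113422×0.39892 = 0.028377
Scale to base peak (0.449618) = 100: 71.9 : 100.0 : 44.2 : 6.3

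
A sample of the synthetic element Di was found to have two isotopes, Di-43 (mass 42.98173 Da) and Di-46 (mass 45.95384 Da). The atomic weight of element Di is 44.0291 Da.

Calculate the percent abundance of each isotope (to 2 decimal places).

Writing the weighted mean with unknown fraction x of Di-43:
42.98173·x + 45.95384·(1 − x) = 44.0291
(42.98173 − 45.95384)·x = 44.0291 − 45.95384
x = -1.92474 / -2.97211 = 0.64760 → 64.76% Di-43, 35.24% Di-46.

Di-43: 64.76%, Di-46: 35.24%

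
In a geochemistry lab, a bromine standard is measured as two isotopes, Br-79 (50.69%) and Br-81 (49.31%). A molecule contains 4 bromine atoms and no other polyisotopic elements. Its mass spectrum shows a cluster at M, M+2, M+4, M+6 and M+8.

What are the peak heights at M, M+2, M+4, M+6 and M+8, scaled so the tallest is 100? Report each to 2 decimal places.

Expanding (0.5069 + 0.4931)^4:
P(M) = 0.5069^4 = 0.066022
P(M+2) = 4 × 0.5069^3 × 0.4931^1 = 0.256899
P(M+4) = 6 × 0.5069^2 × 0.4931^2 = 0.374857
P(M+6) = 4 × 0.5069^1 × 0.4931^3 = 0.243101
P(M+8) = 0.4931^4 = 0.059121
The M+4 peak is largest (0.374857); scaling to 100 gives 17.61 : 68.53 : 100.00 : 64.85 : 15.77.

17.61 : 68.53 : 100.00 : 64.85 : 15.77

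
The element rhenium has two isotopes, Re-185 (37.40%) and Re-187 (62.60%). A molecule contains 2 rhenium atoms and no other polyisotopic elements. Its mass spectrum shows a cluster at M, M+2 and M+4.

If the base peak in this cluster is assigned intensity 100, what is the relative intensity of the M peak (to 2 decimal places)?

(0.3740 + 0.6260)^2 gives M 0.1399, M+2 0.4682, M+4 0.3919; the largest is M+2.
P(M+2) = C(2,1) × 0.3740^1 × 0.6260^1 = 2 × 0.3740 × 0.6260 = 0.468248 (base)
P(M) = C(2,0) × 0.3740^2 × 0.6260^0 = 1 × 0.139876 × 1.0000 = 0.139876
Relative intensity = 0.139876 / 0.468248 × 100 = 29.87

29.87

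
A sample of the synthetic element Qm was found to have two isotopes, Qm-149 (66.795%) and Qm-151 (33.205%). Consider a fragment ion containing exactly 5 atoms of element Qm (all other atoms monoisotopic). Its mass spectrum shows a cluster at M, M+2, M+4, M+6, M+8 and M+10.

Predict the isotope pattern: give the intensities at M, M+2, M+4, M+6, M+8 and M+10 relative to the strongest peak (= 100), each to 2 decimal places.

40.23 : 100.00 : 99.42 : 49.43 : 12.29 : 1.22

The 5 Qm atoms are independent, so intensities follow the terms of (0.66795 + 0.33205)^5.
P(M) = 0.66795^5 = 0.132960
P(M+2) = 5 × 0.66795^4 × 0.33205^1 = 0.330483
P(M+4) = 10 × 0.66795^3 × 0.33205^2 = 0.328578
P(M+6) = 10 × 0.66795^2 × 0.33205^3 = 0.163342
P(M+8) = 5 × 0.66795^1 × 0.33205^4 = 0.040600
P(M+10) = 0.33205^5 = 0.004037
The M+2 peak is largest (0.330483); scaling to 100 gives 40.23 : 100.00 : 99.42 : 49.43 : 12.29 : 1.22.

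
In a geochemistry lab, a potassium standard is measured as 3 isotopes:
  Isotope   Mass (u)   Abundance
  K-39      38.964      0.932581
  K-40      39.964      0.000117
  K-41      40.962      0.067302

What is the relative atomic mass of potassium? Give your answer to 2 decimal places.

The abundance-weighted mean is 0.932581 × 38.964 + 0.000117 × 39.964 + 0.067302 × 40.962
= 36.3371 + 0.0047 + 2.7568 = 39.0986 u

39.10 u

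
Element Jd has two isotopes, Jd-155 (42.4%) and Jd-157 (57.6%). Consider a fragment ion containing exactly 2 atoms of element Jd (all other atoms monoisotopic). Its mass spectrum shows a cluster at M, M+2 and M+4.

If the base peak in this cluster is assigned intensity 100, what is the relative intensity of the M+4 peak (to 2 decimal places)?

Term probabilities: M 0.1798, M+2 0.4884, M+4 0.3318. Base peak = M+2.
P(M+2) = C(2,1) × 0.424^1 × 0.576^1 = 2 × 0.4240 × 0.5760 = 0.488448 (base)
P(M+4) = C(2,2) × 0.424^0 × 0.576^2 = 1 × 1.0000 × 0.331776 = 0.331776
Relative intensity = 0.331776 / 0.488448 × 100 = 67.92

67.92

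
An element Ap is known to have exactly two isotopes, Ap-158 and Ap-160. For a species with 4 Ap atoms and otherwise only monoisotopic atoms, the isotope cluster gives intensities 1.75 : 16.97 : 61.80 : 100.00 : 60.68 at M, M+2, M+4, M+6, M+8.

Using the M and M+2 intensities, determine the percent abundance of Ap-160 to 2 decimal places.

70.80%

Let p = fractional abundance of Ap-158. I(M+2)/I(M) = [C(4,1)·p^3·(1−p)] / p^4 = 4·(1−p)/p = 16.97/1.75 = 9.6971
(1−p)/p = 9.6971/4 = 2.4243  ⇒  p = 1/(1 + 2.4243) = 0.2920
Ap-158: 29.20%, Ap-160: 70.80%.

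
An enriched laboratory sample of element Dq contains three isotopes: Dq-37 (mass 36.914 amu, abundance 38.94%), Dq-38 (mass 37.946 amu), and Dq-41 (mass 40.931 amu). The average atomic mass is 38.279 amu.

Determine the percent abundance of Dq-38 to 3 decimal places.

The remaining 61.06% is split between Dq-38 (fraction x) and Dq-41 (fraction 0.6106 − x).
Substituting: 37.946x + 40.931(0.6106 − x) = 23.9046884
(37.946 − 40.931)x = -1.0877802  ⇒  x = 0.36442, y = 0.24618
Dq-38: 36.442%, Dq-41: 24.618%.

36.442%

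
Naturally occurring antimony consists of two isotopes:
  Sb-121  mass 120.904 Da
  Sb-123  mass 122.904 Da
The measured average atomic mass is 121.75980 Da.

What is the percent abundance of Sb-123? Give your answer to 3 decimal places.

With x = fraction of Sb-121 (so Sb-123 is 1 − x):
120.904·x + 122.904·(1 − x) = 121.75980
(120.904 − 122.904)·x = 121.75980 − 122.904
x = -1.14420 / -2.000 = 0.57210 → 57.210% Sb-121, 42.790% Sb-123.

42.790%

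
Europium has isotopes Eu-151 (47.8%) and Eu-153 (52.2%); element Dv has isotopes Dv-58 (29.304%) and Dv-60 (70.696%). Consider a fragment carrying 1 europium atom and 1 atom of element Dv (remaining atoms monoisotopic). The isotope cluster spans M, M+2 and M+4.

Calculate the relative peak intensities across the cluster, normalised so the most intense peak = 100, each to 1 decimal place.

28.5 : 100.0 : 75.2

Europium pattern (n=1): 0.4780 : 0.5220
Element Dv pattern (n=1): 0.29304 : 0.70696
Convolve the two distributions (both contribute in 2-u steps):
  M: 0.4780×0.29304 = 0.140073
  M+2: 0.4780×0.70696 + 0.5220×0.29304 = 0.490894
  M+4: 0.5220×0.70696 = 0.369033
Scale to base peak (0.490894) = 100: 28.5 : 100.0 : 75.2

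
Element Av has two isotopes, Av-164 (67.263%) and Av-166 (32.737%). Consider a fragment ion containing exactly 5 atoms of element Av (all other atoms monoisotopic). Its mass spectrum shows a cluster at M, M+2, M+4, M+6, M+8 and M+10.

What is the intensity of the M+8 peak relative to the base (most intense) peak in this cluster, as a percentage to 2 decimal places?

Term probabilities: M 0.1377, M+2 0.3351, M+4 0.3261, M+6 0.1587, M+8 0.0386, M+10 0.0038. Base peak = M+2.
P(M+2) = C(5,1) × 0.67263^4 × 0.32737^1 = 5 × 0.20469392 × 0.32737 = 0.335053 (base)
P(M+8) = C(5,4) × 0.67263^1 × 0.32737^4 = 5 × 0.67263 × 0.01148565 = 0.038628
Relative intensity = 0.038628 / 0.335053 × 100 = 11.53

11.53%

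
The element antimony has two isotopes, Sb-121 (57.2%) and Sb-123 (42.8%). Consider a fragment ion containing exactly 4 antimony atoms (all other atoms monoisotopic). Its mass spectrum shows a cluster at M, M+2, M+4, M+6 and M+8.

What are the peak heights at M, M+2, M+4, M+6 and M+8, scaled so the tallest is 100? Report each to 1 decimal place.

29.8 : 89.1 : 100.0 : 49.9 : 9.3

Expanding (0.572 + 0.428)^4:
P(M) = 0.572^4 = 0.107049
P(M+2) = 4 × 0.572^3 × 0.428^1 = 0.320400
P(M+4) = 6 × 0.572^2 × 0.428^2 = 0.359609
P(M+6) = 4 × 0.572^1 × 0.428^3 = 0.179385
P(M+8) = 0.428^4 = 0.033556
The M+4 peak is largest (0.359609); scaling to 100 gives 29.8 : 89.1 : 100.0 : 49.9 : 9.3.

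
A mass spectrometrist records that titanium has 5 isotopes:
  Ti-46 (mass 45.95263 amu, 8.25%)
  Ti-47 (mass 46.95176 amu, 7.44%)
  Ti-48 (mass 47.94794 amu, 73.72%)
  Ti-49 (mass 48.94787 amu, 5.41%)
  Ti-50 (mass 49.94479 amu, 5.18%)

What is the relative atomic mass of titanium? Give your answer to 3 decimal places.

Ar = Σ fᵢ·mᵢ = 0.0825 × 45.95263 + 0.0744 × 46.95176 + 0.7372 × 47.94794 + 0.0541 × 48.94787 + 0.0518 × 49.94479
= 3.791092 + 3.493211 + 35.347221 + 2.648080 + 2.587140 = 47.866744 amu

47.867 amu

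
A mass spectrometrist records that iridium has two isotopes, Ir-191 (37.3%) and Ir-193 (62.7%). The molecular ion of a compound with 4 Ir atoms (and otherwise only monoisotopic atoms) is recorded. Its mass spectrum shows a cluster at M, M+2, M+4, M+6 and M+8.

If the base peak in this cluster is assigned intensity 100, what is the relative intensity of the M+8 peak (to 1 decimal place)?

42.0

(0.373 + 0.627)^4 gives M 0.0194, M+2 0.1302, M+4 0.3282, M+6 0.3678, M+8 0.1546; the largest is M+6.
P(M+6) = C(4,3) × 0.373^1 × 0.627^3 = 4 × 0.3730 × 0.24649188 = 0.367766 (base)
P(M+8) = C(4,4) × 0.373^0 × 0.627^4 = 1 × 1.0000 × 0.15455041 = 0.154550
Relative intensity = 0.154550 / 0.367766 × 100 = 42.0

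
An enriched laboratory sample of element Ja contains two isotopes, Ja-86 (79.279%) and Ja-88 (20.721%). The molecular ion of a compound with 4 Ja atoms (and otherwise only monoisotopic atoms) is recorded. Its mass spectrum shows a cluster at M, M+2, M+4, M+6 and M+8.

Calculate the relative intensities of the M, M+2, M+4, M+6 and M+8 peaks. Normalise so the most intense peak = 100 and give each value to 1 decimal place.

Each Ja atom is independently Ja-86 (p = 0.79279) or Ja-88 (q = 0.20721); the cluster is the binomial expansion (p + q)^4.
P(M) = 0.79279^4 = 0.395032
P(M+2) = 4 × 0.79279^3 × 0.20721^1 = 0.412995
P(M+4) = 6 × 0.79279^2 × 0.20721^2 = 0.161916
P(M+6) = 4 × 0.79279^1 × 0.20721^3 = 0.028213
P(M+8) = 0.20721^4 = 0.001843
The M+2 peak is largest (0.412995); scaling to 100 gives 95.7 : 100.0 : 39.2 : 6.8 : 0.4.

95.7 : 100.0 : 39.2 : 6.8 : 0.4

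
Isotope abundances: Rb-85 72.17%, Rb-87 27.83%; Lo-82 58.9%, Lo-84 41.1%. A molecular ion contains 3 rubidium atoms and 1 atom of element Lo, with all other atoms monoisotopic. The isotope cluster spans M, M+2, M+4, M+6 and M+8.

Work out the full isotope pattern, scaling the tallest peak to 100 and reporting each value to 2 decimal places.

Rubidium pattern (n=3): 0.37589809 : 0.43485841 : 0.16768892 : 0.02155458
Element Lo pattern (n=1): 0.5890 : 0.4110
Convolve the two distributions (both contribute in 2-u steps):
  M: 0.37589809×0.5890 = 0.221404
  M+2: 0.37589809×0.4110 + 0.43485841×0.5890 = 0.410626
  M+4: 0.43485841×0.4110 + 0.16768892×0.5890 = 0.277496
  M+6: 0.16768892×0.4110 + 0.02155458×0.5890 = 0.081616
  M+8: 0.02155458×0.4110 = 0.008859
Scale to base peak (0.410626) = 100: 53.92 : 100.00 : 67.58 : 19.88 : 2.16

53.92 : 100.00 : 67.58 : 19.88 : 2.16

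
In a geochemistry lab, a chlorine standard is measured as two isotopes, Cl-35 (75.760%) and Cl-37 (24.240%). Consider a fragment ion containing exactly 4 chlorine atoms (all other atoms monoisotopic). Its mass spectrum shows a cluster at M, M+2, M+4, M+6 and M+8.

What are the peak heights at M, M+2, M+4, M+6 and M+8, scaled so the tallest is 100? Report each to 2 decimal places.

The 4 Cl atoms are independent, so intensities follow the terms of (0.75760 + 0.24240)^4.
P(M) = 0.75760^4 = 0.329428
P(M+2) = 4 × 0.75760^3 × 0.24240^1 = 0.421612
P(M+4) = 6 × 0.75760^2 × 0.24240^2 = 0.202347
P(M+6) = 4 × 0.75760^1 × 0.24240^3 = 0.043162
P(M+8) = 0.24240^4 = 0.003452
The M+2 peak is largest (0.421612); scaling to 100 gives 78.14 : 100.00 : 47.99 : 10.24 : 0.82.

78.14 : 100.00 : 47.99 : 10.24 : 0.82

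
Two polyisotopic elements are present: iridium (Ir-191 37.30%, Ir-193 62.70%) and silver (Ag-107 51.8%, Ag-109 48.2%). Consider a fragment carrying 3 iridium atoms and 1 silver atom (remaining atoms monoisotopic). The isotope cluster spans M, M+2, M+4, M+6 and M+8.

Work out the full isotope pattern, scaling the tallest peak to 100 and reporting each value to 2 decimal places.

Iridium pattern (n=3): 0.05189512 : 0.26170165 : 0.43991135 : 0.24649188
Silver pattern (n=1): 0.5180 : 0.4820
Convolve the two distributions (both contribute in 2-u steps):
  M: 0.05189512×0.5180 = 0.026882
  M+2: 0.05189512×0.4820 + 0.26170165×0.5180 = 0.160575
  M+4: 0.26170165×0.4820 + 0.43991135×0.5180 = 0.354014
  M+6: 0.43991135×0.4820 + 0.24649188×0.5180 = 0.339720
  M+8: 0.24649188×0.4820 = 0.118809
Scale to base peak (0.354014) = 100: 7.59 : 45.36 : 100.00 : 95.96 : 33.56

7.59 : 45.36 : 100.00 : 95.96 : 33.56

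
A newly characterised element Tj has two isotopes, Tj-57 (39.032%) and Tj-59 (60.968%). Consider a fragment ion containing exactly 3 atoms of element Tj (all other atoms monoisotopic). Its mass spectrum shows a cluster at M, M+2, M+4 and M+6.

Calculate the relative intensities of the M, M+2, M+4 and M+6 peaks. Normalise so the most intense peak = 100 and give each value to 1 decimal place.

13.7 : 64.0 : 100.0 : 52.1

Expanding (0.39032 + 0.60968)^3:
P(M) = 0.39032^3 = 0.059465
P(M+2) = 3 × 0.39032^2 × 0.60968^1 = 0.278654
P(M+4) = 3 × 0.39032^1 × 0.60968^2 = 0.435257
P(M+6) = 0.60968^3 = 0.226624
The M+4 peak is largest (0.435257); scaling to 100 gives 13.7 : 64.0 : 100.0 : 52.1.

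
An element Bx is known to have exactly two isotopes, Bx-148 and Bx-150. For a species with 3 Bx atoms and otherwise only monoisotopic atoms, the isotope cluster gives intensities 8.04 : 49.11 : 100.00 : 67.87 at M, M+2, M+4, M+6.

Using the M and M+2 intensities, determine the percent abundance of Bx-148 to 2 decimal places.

32.94%

Let p = fractional abundance of Bx-148. I(M+2)/I(M) = [C(3,1)·p^2·(1−p)] / p^3 = 3·(1−p)/p = 49.11/8.04 = 6.1082
(1−p)/p = 6.1082/3 = 2.0361  ⇒  p = 1/(1 + 2.0361) = 0.3294
Bx-148: 32.94%, Bx-150: 67.06%.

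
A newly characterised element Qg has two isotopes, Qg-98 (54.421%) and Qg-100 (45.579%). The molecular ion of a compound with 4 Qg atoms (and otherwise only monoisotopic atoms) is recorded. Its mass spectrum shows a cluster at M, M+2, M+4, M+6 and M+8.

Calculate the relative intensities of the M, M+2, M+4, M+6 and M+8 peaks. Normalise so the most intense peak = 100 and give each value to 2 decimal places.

Each Qg atom is independently Qg-98 (p = 0.54421) or Qg-100 (q = 0.45579); the cluster is the binomial expansion (p + q)^4.
P(M) = 0.54421^4 = 0.087713
P(M+2) = 4 × 0.54421^3 × 0.45579^1 = 0.293849
P(M+4) = 6 × 0.54421^2 × 0.45579^2 = 0.369159
P(M+6) = 4 × 0.54421^1 × 0.45579^3 = 0.206120
P(M+8) = 0.45579^4 = 0.043158
The M+4 peak is largest (0.369159); scaling to 100 gives 23.76 : 79.60 : 100.00 : 55.84 : 11.69.

23.76 : 79.60 : 100.00 : 55.84 : 11.69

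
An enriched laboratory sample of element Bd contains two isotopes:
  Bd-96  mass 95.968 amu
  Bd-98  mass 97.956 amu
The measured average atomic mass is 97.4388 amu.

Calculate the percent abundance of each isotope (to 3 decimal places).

With x = fraction of Bd-96 (so Bd-98 is 1 − x):
95.968·x + 97.956·(1 − x) = 97.4388
(95.968 − 97.956)·x = 97.4388 − 97.956
x = -0.5172 / -1.988 = 0.26016 → 26.016% Bd-96, 73.984% Bd-98.

Bd-96: 26.016%, Bd-98: 73.984%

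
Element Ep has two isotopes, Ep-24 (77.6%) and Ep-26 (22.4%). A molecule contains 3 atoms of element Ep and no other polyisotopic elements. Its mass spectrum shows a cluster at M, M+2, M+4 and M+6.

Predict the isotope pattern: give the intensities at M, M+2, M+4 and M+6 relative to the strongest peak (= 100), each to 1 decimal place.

Each Ep atom is independently Ep-24 (p = 0.776) or Ep-26 (q = 0.224); the cluster is the binomial expansion (p + q)^3.
P(M) = 0.776^3 = 0.467289
P(M+2) = 3 × 0.776^2 × 0.224^1 = 0.404662
P(M+4) = 3 × 0.776^1 × 0.224^2 = 0.116810
P(M+6) = 0.224^3 = 0.011239
The M peak is largest (0.467289); scaling to 100 gives 100.0 : 86.6 : 25.0 : 2.4.

100.0 : 86.6 : 25.0 : 2.4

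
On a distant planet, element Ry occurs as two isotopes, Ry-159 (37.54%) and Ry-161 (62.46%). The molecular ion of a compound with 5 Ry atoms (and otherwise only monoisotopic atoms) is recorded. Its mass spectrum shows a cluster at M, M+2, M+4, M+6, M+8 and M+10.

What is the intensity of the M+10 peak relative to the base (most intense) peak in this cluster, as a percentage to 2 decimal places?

27.68%

(0.3754 + 0.6246)^5 gives M 0.0075, M+2 0.0620, M+4 0.2064, M+6 0.3434, M+8 0.2857, M+10 0.0951; the largest is M+6.
P(M+6) = C(5,3) × 0.3754^2 × 0.6246^3 = 10 × 0.14092516 × 0.24367217 = 0.343395 (base)
P(M+10) = C(5,5) × 0.3754^0 × 0.6246^5 = 1 × 1.0000 × 0.09506265 = 0.095063
Relative intensity = 0.095063 / 0.343395 × 100 = 27.68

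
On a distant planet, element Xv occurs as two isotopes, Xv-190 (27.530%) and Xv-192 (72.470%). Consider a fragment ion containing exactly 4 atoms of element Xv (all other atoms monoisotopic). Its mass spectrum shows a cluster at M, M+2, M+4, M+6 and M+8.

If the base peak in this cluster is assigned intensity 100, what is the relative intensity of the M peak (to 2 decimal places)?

1.37

Term probabilities: M 0.0057, M+2 0.0605, M+4 0.2388, M+6 0.4191, M+8 0.2758. Base peak = M+6.
P(M+6) = C(4,3) × 0.27530^1 × 0.72470^3 = 4 × 0.2753 × 0.38060526 = 0.419123 (base)
P(M) = C(4,0) × 0.27530^4 × 0.72470^0 = 1 × 0.00574414 × 1.0000 = 0.005744
Relative intensity = 0.005744 / 0.419123 × 100 = 1.37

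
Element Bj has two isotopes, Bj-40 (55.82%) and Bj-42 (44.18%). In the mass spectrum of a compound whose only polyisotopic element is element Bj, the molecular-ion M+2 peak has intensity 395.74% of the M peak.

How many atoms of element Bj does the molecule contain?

With n Bj atoms, P(M+2)/P(M) = C(n,1)·p^(n−1)q / p^n = n·q/p = n · 0.4418/0.5582.
n = 3.9574 × 0.5582/0.4418 = 5.00 ≈ 5

5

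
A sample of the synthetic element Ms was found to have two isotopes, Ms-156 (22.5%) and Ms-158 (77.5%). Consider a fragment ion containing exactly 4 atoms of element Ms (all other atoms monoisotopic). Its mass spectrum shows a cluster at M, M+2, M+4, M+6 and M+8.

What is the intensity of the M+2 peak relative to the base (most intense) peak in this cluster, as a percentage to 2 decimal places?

8.43%

Term probabilities: M 0.0026, M+2 0.0353, M+4 0.1824, M+6 0.4189, M+8 0.3608. Base peak = M+6.
P(M+6) = C(4,3) × 0.225^1 × 0.775^3 = 4 × 0.2250 × 0.46548438 = 0.418936 (base)
P(M+2) = C(4,1) × 0.225^3 × 0.775^1 = 4 × 0.01139063 × 0.7750 = 0.035311
Relative intensity = 0.035311 / 0.418936 × 100 = 8.43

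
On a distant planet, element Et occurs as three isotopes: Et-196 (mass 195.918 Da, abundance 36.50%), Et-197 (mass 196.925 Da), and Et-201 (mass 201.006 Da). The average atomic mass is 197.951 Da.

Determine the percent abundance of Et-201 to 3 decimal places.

Let x and y be the fractions of Et-197 and Et-201. Then x + y = 1 − 0.3650 = 0.6350 and 196.925x + 201.006y = 197.951 − 0.3650×195.918 = 126.44093.
Substituting: 196.925x + 201.006(0.6350 − x) = 126.44093
(196.925 − 201.006)x = -1.19788  ⇒  x = 0.29353, y = 0.34147
Et-197: 29.353%, Et-201: 34.147%.

34.147%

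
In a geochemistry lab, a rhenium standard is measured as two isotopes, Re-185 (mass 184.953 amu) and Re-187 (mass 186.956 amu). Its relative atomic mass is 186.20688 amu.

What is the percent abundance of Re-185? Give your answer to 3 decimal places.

37.400%

Writing the weighted mean with unknown fraction x of Re-185:
184.953·x + 186.956·(1 − x) = 186.20688
(184.953 − 186.956)·x = 186.20688 − 186.956
x = -0.74912 / -2.003 = 0.37400 → 37.400% Re-185, 62.600% Re-187.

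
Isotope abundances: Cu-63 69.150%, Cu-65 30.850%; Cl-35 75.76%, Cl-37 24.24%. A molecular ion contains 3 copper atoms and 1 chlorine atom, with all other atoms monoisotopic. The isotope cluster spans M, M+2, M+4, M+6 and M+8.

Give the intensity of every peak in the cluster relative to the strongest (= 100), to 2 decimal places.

Copper pattern (n=3): 0.33065611 : 0.44254842 : 0.19743483 : 0.02936064
Chlorine pattern (n=1): 0.7576 : 0.2424
Convolve the two distributions (both contribute in 2-u steps):
  M: 0.33065611×0.7576 = 0.250505
  M+2: 0.33065611×0.2424 + 0.44254842×0.7576 = 0.415426
  M+4: 0.44254842×0.2424 + 0.19743483×0.7576 = 0.256850
  M+6: 0.19743483×0.2424 + 0.02936064×0.7576 = 0.070102
  M+8: 0.02936064×0.2424 = 0.007117
Scale to base peak (0.415426) = 100: 60.30 : 100.00 : 61.83 : 16.87 : 1.71

60.30 : 100.00 : 61.83 : 16.87 : 1.71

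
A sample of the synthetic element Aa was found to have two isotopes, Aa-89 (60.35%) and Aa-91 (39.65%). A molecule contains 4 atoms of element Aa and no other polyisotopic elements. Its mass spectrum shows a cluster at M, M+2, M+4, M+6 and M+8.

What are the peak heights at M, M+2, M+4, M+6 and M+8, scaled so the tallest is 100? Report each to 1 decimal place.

38.1 : 100.0 : 98.6 : 43.2 : 7.1

Expanding (0.6035 + 0.3965)^4:
P(M) = 0.6035^4 = 0.132651
P(M+2) = 4 × 0.6035^3 × 0.3965^1 = 0.348606
P(M+4) = 6 × 0.6035^2 × 0.3965^2 = 0.343552
P(M+6) = 4 × 0.6035^1 × 0.3965^3 = 0.150476
P(M+8) = 0.3965^4 = 0.024716
The M+2 peak is largest (0.348606); scaling to 100 gives 38.1 : 100.0 : 98.6 : 43.2 : 7.1.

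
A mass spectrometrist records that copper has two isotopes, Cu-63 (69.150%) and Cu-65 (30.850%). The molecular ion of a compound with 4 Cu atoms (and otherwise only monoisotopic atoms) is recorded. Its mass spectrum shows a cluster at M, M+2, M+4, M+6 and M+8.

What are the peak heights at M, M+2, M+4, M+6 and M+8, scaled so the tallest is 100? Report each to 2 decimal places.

Expanding (0.69150 + 0.30850)^4:
P(M) = 0.69150^4 = 0.228649
P(M+2) = 4 × 0.69150^3 × 0.30850^1 = 0.408030
P(M+4) = 6 × 0.69150^2 × 0.30850^2 = 0.273052
P(M+6) = 4 × 0.69150^1 × 0.30850^3 = 0.081212
P(M+8) = 0.30850^4 = 0.009058
The M+2 peak is largest (0.408030); scaling to 100 gives 56.04 : 100.00 : 66.92 : 19.90 : 2.22.

56.04 : 100.00 : 66.92 : 19.90 : 2.22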